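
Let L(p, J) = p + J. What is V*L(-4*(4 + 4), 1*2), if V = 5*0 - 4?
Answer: 120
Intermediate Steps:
V = -4 (V = 0 - 4 = -4)
L(p, J) = J + p
V*L(-4*(4 + 4), 1*2) = -4*(1*2 - 4*(4 + 4)) = -4*(2 - 4*8) = -4*(2 - 32) = -4*(-30) = 120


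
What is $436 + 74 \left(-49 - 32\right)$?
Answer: $-5558$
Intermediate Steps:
$436 + 74 \left(-49 - 32\right) = 436 + 74 \left(-81\right) = 436 - 5994 = -5558$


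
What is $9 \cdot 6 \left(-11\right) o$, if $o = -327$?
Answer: $194238$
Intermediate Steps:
$9 \cdot 6 \left(-11\right) o = 9 \cdot 6 \left(-11\right) \left(-327\right) = 54 \left(-11\right) \left(-327\right) = \left(-594\right) \left(-327\right) = 194238$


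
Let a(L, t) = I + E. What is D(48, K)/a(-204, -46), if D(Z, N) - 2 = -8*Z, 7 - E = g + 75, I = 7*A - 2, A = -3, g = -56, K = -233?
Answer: 382/35 ≈ 10.914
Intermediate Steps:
I = -23 (I = 7*(-3) - 2 = -21 - 2 = -23)
E = -12 (E = 7 - (-56 + 75) = 7 - 1*19 = 7 - 19 = -12)
a(L, t) = -35 (a(L, t) = -23 - 12 = -35)
D(Z, N) = 2 - 8*Z
D(48, K)/a(-204, -46) = (2 - 8*48)/(-35) = (2 - 384)*(-1/35) = -382*(-1/35) = 382/35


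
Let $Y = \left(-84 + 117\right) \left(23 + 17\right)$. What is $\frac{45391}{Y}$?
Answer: $\frac{45391}{1320} \approx 34.387$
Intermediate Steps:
$Y = 1320$ ($Y = 33 \cdot 40 = 1320$)
$\frac{45391}{Y} = \frac{45391}{1320}$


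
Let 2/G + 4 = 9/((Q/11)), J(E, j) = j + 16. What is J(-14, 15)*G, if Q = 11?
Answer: 62/5 ≈ 12.400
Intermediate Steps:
J(E, j) = 16 + j
G = ⅖ (G = 2/(-4 + 9/((11/11))) = 2/(-4 + 9/((11*(1/11)))) = 2/(-4 + 9/1) = 2/(-4 + 9*1) = 2/(-4 + 9) = 2/5 = 2*(⅕) = ⅖ ≈ 0.40000)
J(-14, 15)*G = (16 + 15)*(⅖) = 31*(⅖) = 62/5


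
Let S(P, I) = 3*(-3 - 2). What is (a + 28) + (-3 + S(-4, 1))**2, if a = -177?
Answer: 175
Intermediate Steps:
S(P, I) = -15 (S(P, I) = 3*(-5) = -15)
(a + 28) + (-3 + S(-4, 1))**2 = (-177 + 28) + (-3 - 15)**2 = -149 + (-18)**2 = -149 + 324 = 175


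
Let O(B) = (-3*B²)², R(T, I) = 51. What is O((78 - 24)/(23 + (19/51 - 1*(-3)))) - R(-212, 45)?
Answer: 350822802606429/3272571450625 ≈ 107.20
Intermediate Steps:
O(B) = 9*B⁴
O((78 - 24)/(23 + (19/51 - 1*(-3)))) - R(-212, 45) = 9*((78 - 24)/(23 + (19/51 - 1*(-3))))⁴ - 1*51 = 9*(54/(23 + (19*(1/51) + 3)))⁴ - 51 = 9*(54/(23 + (19/51 + 3)))⁴ - 51 = 9*(54/(23 + 172/51))⁴ - 51 = 9*(54/(1345/51))⁴ - 51 = 9*(54*(51/1345))⁴ - 51 = 9*(2754/1345)⁴ - 51 = 9*(57524882954256/3272571450625) - 51 = 517723946588304/3272571450625 - 51 = 350822802606429/3272571450625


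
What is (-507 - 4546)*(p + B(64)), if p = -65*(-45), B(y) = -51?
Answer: -14522322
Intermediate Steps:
p = 2925
(-507 - 4546)*(p + B(64)) = (-507 - 4546)*(2925 - 51) = -5053*2874 = -14522322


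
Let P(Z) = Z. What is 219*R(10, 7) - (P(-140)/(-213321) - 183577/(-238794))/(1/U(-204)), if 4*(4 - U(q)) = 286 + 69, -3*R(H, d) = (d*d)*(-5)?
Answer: 406390927639307/22639899944 ≈ 17950.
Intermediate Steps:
R(H, d) = 5*d**2/3 (R(H, d) = -d*d*(-5)/3 = -d**2*(-5)/3 = -(-5)*d**2/3 = 5*d**2/3)
U(q) = -339/4 (U(q) = 4 - (286 + 69)/4 = 4 - 1/4*355 = 4 - 355/4 = -339/4)
219*R(10, 7) - (P(-140)/(-213321) - 183577/(-238794))/(1/U(-204)) = 219*((5/3)*7**2) - (-140/(-213321) - 183577/(-238794))/(1/(-339/4)) = 219*((5/3)*49) - (-140*(-1/213321) - 183577*(-1/238794))/(-4/339) = 219*(245/3) - (140/213321 + 183577/238794)*(-339)/4 = 17885 - 13064753459*(-339)/(16979924958*4) = 17885 - 1*(-1476317140867/22639899944) = 17885 + 1476317140867/22639899944 = 406390927639307/22639899944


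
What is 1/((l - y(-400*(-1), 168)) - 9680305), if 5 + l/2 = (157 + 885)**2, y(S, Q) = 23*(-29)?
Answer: -1/7508120 ≈ -1.3319e-7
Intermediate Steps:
y(S, Q) = -667
l = 2171518 (l = -10 + 2*(157 + 885)**2 = -10 + 2*1042**2 = -10 + 2*1085764 = -10 + 2171528 = 2171518)
1/((l - y(-400*(-1), 168)) - 9680305) = 1/((2171518 - 1*(-667)) - 9680305) = 1/((2171518 + 667) - 9680305) = 1/(2172185 - 9680305) = 1/(-7508120) = -1/7508120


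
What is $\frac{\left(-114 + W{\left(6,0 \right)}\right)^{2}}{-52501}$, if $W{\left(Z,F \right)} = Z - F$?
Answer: $- \frac{11664}{52501} \approx -0.22217$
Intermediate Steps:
$\frac{\left(-114 + W{\left(6,0 \right)}\right)^{2}}{-52501} = \frac{\left(-114 + \left(6 - 0\right)\right)^{2}}{-52501} = \left(-114 + \left(6 + 0\right)\right)^{2} \left(- \frac{1}{52501}\right) = \left(-114 + 6\right)^{2} \left(- \frac{1}{52501}\right) = \left(-108\right)^{2} \left(- \frac{1}{52501}\right) = 11664 \left(- \frac{1}{52501}\right) = - \frac{11664}{52501}$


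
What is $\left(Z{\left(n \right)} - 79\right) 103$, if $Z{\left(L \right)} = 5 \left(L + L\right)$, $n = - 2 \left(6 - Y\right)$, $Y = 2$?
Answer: $-16377$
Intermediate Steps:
$n = -8$ ($n = - 2 \left(6 - 2\right) = \left(-2\right) 4 = -8$)
$Z{\left(L \right)} = 10 L$ ($Z{\left(L \right)} = 5 \cdot 2 L = 10 L$)
$\left(Z{\left(n \right)} - 79\right) 103 = \left(10 \left(-8\right) - 79\right) 103 = \left(-80 - 79\right) 103 = \left(-159\right) 103 = -16377$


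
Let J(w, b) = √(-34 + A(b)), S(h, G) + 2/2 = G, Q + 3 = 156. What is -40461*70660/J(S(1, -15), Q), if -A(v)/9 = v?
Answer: 2858974260*I*√1411/1411 ≈ 7.6111e+7*I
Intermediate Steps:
Q = 153 (Q = -3 + 156 = 153)
A(v) = -9*v
S(h, G) = -1 + G
J(w, b) = √(-34 - 9*b)
-40461*70660/J(S(1, -15), Q) = -40461*70660/(√(-34 - 9*153)) = -40461*70660/(√(-34 - 1377)) = -40461*70660/(√(-1411)) = -40461*70660/((I*√1411)) = -40461*70660*(-I*√1411/1411) = -40461*(-70660*I*√1411/1411) = -(-2858974260)*I*√1411/1411 = 2858974260*I*√1411/1411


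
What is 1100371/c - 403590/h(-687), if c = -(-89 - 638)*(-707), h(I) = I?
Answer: 68894955211/117703481 ≈ 585.33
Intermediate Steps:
c = -513989 (c = -(-727)*(-707) = -1*513989 = -513989)
1100371/c - 403590/h(-687) = 1100371/(-513989) - 403590/(-687) = 1100371*(-1/513989) - 403590*(-1/687) = -1100371/513989 + 134530/229 = 68894955211/117703481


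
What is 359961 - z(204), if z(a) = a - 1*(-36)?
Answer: 359721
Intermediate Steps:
z(a) = 36 + a (z(a) = a + 36 = 36 + a)
359961 - z(204) = 359961 - (36 + 204) = 359961 - 1*240 = 359961 - 240 = 359721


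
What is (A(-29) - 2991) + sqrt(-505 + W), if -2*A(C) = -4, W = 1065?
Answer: -2989 + 4*sqrt(35) ≈ -2965.3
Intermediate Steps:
A(C) = 2 (A(C) = -1/2*(-4) = 2)
(A(-29) - 2991) + sqrt(-505 + W) = (2 - 2991) + sqrt(-505 + 1065) = -2989 + sqrt(560) = -2989 + 4*sqrt(35)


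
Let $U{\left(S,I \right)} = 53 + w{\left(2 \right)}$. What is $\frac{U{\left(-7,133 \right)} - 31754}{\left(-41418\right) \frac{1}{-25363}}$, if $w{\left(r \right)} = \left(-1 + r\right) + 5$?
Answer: $- \frac{20612315}{1062} \approx -19409.0$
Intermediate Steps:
$w{\left(r \right)} = 4 + r$
$U{\left(S,I \right)} = 59$ ($U{\left(S,I \right)} = 53 + \left(4 + 2\right) = 53 + 6 = 59$)
$\frac{U{\left(-7,133 \right)} - 31754}{\left(-41418\right) \frac{1}{-25363}} = \frac{59 - 31754}{\left(-41418\right) \frac{1}{-25363}} = - \frac{31695}{\left(-41418\right) \left(- \frac{1}{25363}\right)} = - \frac{31695}{\frac{3186}{1951}} = \left(-31695\right) \frac{1951}{3186} = - \frac{20612315}{1062}$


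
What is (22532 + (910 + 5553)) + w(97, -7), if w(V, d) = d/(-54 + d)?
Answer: 1768702/61 ≈ 28995.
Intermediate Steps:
w(V, d) = d/(-54 + d)
(22532 + (910 + 5553)) + w(97, -7) = (22532 + (910 + 5553)) - 7/(-54 - 7) = (22532 + 6463) - 7/(-61) = 28995 - 7*(-1/61) = 28995 + 7/61 = 1768702/61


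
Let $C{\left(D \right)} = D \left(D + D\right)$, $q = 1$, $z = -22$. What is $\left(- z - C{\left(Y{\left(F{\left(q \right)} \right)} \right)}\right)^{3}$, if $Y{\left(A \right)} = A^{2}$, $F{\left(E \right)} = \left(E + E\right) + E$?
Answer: $-2744000$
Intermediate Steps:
$F{\left(E \right)} = 3 E$ ($F{\left(E \right)} = 2 E + E = 3 E$)
$C{\left(D \right)} = 2 D^{2}$ ($C{\left(D \right)} = D 2 D = 2 D^{2}$)
$\left(- z - C{\left(Y{\left(F{\left(q \right)} \right)} \right)}\right)^{3} = \left(\left(-1\right) \left(-22\right) - 2 \left(\left(3 \cdot 1\right)^{2}\right)^{2}\right)^{3} = \left(22 - 2 \left(3^{2}\right)^{2}\right)^{3} = \left(22 - 2 \cdot 9^{2}\right)^{3} = \left(22 - 2 \cdot 81\right)^{3} = \left(22 - 162\right)^{3} = \left(-140\right)^{3} = -2744000$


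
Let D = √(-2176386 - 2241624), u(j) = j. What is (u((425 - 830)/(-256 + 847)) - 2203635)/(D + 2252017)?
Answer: -977637129935910/999102242300903 + 1302348690*I*√490890/999102242300903 ≈ -0.97852 + 0.00091329*I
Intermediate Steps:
D = 3*I*√490890 (D = √(-4418010) = 3*I*√490890 ≈ 2101.9*I)
(u((425 - 830)/(-256 + 847)) - 2203635)/(D + 2252017) = ((425 - 830)/(-256 + 847) - 2203635)/(3*I*√490890 + 2252017) = (-405/591 - 2203635)/(2252017 + 3*I*√490890) = (-405*1/591 - 2203635)/(2252017 + 3*I*√490890) = (-135/197 - 2203635)/(2252017 + 3*I*√490890) = -434116230/(197*(2252017 + 3*I*√490890))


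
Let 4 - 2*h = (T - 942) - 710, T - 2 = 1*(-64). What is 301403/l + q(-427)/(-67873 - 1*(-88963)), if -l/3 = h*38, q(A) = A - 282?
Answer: -28184293/9058155 ≈ -3.1115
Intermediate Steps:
T = -62 (T = 2 + 1*(-64) = 2 - 64 = -62)
q(A) = -282 + A
h = 859 (h = 2 - ((-62 - 942) - 710)/2 = 2 - (-1004 - 710)/2 = 2 - ½*(-1714) = 2 + 857 = 859)
l = -97926 (l = -2577*38 = -3*32642 = -97926)
301403/l + q(-427)/(-67873 - 1*(-88963)) = 301403/(-97926) + (-282 - 427)/(-67873 - 1*(-88963)) = 301403*(-1/97926) - 709/(-67873 + 88963) = -301403/97926 - 709/21090 = -28184293/9058155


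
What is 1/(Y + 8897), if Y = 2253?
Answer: 1/11150 ≈ 8.9686e-5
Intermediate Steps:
1/(Y + 8897) = 1/(2253 + 8897) = 1/11150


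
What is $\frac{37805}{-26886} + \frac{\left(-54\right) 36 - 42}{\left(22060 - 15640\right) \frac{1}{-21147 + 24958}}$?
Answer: $- \frac{8488888519}{7192005} \approx -1180.3$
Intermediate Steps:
$\frac{37805}{-26886} + \frac{\left(-54\right) 36 - 42}{\left(22060 - 15640\right) \frac{1}{-21147 + 24958}} = 37805 \left(- \frac{1}{26886}\right) + \frac{-1944 - 42}{6420 \cdot \frac{1}{3811}} = - \frac{37805}{26886} - \frac{1986}{6420 \cdot \frac{1}{3811}} = - \frac{37805}{26886} - \frac{1986}{\frac{6420}{3811}} = - \frac{37805}{26886} - \frac{1261441}{1070} = - \frac{8488888519}{7192005}$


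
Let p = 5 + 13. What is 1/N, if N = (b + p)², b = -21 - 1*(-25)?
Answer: 1/484 ≈ 0.0020661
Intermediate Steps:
p = 18
b = 4 (b = -21 + 25 = 4)
N = 484 (N = (4 + 18)² = 22² = 484)
1/N = 1/484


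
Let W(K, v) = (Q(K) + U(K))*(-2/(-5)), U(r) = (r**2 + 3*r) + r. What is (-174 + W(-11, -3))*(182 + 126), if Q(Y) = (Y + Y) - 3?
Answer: -235928/5 ≈ -47186.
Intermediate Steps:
Q(Y) = -3 + 2*Y (Q(Y) = 2*Y - 3 = -3 + 2*Y)
U(r) = r**2 + 4*r
W(K, v) = -6/5 + 4*K/5 + 2*K*(4 + K)/5 (W(K, v) = ((-3 + 2*K) + K*(4 + K))*(-2/(-5)) = (-3 + 2*K + K*(4 + K))*(-2*(-1/5)) = (-3 + 2*K + K*(4 + K))*(2/5) = -6/5 + 4*K/5 + 2*K*(4 + K)/5)
(-174 + W(-11, -3))*(182 + 126) = (-174 + (-6/5 + (2/5)*(-11)**2 + (12/5)*(-11)))*(182 + 126) = (-174 + (-6/5 + (2/5)*121 - 132/5))*308 = (-174 + (-6/5 + 242/5 - 132/5))*308 = (-174 + 104/5)*308 = -766/5*308 = -235928/5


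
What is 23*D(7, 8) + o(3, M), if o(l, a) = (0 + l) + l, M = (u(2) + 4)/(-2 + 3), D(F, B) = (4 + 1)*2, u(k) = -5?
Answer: 236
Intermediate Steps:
D(F, B) = 10 (D(F, B) = 5*2 = 10)
M = -1 (M = (-5 + 4)/(-2 + 3) = -1/1 = -1*1 = -1)
o(l, a) = 2*l (o(l, a) = l + l = 2*l)
23*D(7, 8) + o(3, M) = 23*10 + 2*3 = 230 + 6 = 236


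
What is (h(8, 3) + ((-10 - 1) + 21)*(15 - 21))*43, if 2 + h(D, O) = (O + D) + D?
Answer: -1849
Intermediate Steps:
h(D, O) = -2 + O + 2*D (h(D, O) = -2 + ((O + D) + D) = -2 + ((D + O) + D) = -2 + (O + 2*D) = -2 + O + 2*D)
(h(8, 3) + ((-10 - 1) + 21)*(15 - 21))*43 = ((-2 + 3 + 2*8) + ((-10 - 1) + 21)*(15 - 21))*43 = ((-2 + 3 + 16) + (-11 + 21)*(-6))*43 = (17 + 10*(-6))*43 = (17 - 60)*43 = -43*43 = -1849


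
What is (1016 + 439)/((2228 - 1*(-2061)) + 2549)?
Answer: 1455/6838 ≈ 0.21278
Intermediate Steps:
(1016 + 439)/((2228 - 1*(-2061)) + 2549) = 1455/((2228 + 2061) + 2549) = 1455/(4289 + 2549) = 1455/6838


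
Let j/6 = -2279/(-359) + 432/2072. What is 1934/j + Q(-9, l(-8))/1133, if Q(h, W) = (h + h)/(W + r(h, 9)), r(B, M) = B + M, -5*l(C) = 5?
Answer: 101903927329/2072190153 ≈ 49.177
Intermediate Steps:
j = 3657882/92981 (j = 6*(-2279/(-359) + 432/2072) = 6*(-2279*(-1/359) + 432*(1/2072)) = 6*(2279/359 + 54/259) = 6*(609647/92981) = 3657882/92981 ≈ 39.340)
l(C) = -1 (l(C) = -1/5*5 = -1)
Q(h, W) = 2*h/(9 + W + h) (Q(h, W) = (h + h)/(W + (h + 9)) = (2*h)/(W + (9 + h)) = (2*h)/(9 + W + h) = 2*h/(9 + W + h))
1934/j + Q(-9, l(-8))/1133 = 1934/(3657882/92981) + (2*(-9)/(9 - 1 - 9))/1133 = 1934*(92981/3657882) + (2*(-9)/(-1))*(1/1133) = 89912627/1828941 + (2*(-9)*(-1))*(1/1133) = 89912627/1828941 + 18*(1/1133) = 89912627/1828941 + 18/1133 = 101903927329/2072190153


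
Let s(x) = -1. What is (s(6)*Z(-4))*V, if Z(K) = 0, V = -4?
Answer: 0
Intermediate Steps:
(s(6)*Z(-4))*V = -1*0*(-4) = 0*(-4) = 0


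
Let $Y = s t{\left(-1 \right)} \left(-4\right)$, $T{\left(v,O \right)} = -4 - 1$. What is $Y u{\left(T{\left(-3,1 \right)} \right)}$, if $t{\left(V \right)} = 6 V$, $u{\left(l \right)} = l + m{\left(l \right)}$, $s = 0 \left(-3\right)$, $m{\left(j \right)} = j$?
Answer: $0$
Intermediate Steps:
$T{\left(v,O \right)} = -5$ ($T{\left(v,O \right)} = -4 - 1 = -5$)
$s = 0$
$u{\left(l \right)} = 2 l$ ($u{\left(l \right)} = l + l = 2 l$)
$Y = 0$ ($Y = 0 \cdot 6 \left(-1\right) \left(-4\right) = 0 \left(-6\right) \left(-4\right) = 0 \left(-4\right) = 0$)
$Y u{\left(T{\left(-3,1 \right)} \right)} = 0 \cdot 2 \left(-5\right) = 0 \left(-10\right) = 0$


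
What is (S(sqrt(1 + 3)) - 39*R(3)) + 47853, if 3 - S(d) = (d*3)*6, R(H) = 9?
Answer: 47469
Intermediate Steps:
S(d) = 3 - 18*d (S(d) = 3 - d*3*6 = 3 - 3*d*6 = 3 - 18*d)
(S(sqrt(1 + 3)) - 39*R(3)) + 47853 = ((3 - 18*sqrt(1 + 3)) - 39*9) + 47853 = ((3 - 18*sqrt(4)) - 351) + 47853 = ((3 - 18*2) - 351) + 47853 = ((3 - 36) - 351) + 47853 = (-33 - 351) + 47853 = -384 + 47853 = 47469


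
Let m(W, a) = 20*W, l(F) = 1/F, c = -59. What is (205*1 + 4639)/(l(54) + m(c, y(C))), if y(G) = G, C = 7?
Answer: -261576/63719 ≈ -4.1051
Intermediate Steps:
(205*1 + 4639)/(l(54) + m(c, y(C))) = (205*1 + 4639)/(1/54 + 20*(-59)) = (205 + 4639)/(1/54 - 1180) = 4844/(-63719/54) = 4844*(-54/63719) = -261576/63719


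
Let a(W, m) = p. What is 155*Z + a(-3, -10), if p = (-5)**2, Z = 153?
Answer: 23740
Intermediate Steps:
p = 25
a(W, m) = 25
155*Z + a(-3, -10) = 155*153 + 25 = 23715 + 25 = 23740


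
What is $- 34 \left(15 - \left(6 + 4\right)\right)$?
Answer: $-170$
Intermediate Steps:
$- 34 \left(15 - \left(6 + 4\right)\right) = - 34 \left(15 - 10\right) = \left(-34\right) 5 = -170$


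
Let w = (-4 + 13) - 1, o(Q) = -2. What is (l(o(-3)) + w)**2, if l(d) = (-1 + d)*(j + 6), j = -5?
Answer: 25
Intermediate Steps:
l(d) = -1 + d (l(d) = (-1 + d)*(-5 + 6) = (-1 + d)*1 = -1 + d)
w = 8 (w = 9 - 1 = 8)
(l(o(-3)) + w)**2 = ((-1 - 2) + 8)**2 = (-3 + 8)**2 = 5**2 = 25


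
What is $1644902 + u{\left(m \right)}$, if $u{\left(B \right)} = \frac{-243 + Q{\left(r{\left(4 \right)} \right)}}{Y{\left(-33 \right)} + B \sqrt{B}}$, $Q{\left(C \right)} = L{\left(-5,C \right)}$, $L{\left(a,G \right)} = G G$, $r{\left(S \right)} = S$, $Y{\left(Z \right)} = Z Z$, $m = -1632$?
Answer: $\frac{794651039284075}{483099321} - \frac{493952 i \sqrt{102}}{1449297963} \approx 1.6449 \cdot 10^{6} - 0.0034421 i$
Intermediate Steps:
$Y{\left(Z \right)} = Z^{2}$
$L{\left(a,G \right)} = G^{2}$
$Q{\left(C \right)} = C^{2}$
$u{\left(B \right)} = - \frac{227}{1089 + B^{\frac{3}{2}}}$ ($u{\left(B \right)} = \frac{-243 + 4^{2}}{\left(-33\right)^{2} + B \sqrt{B}} = \frac{-243 + 16}{1089 + B^{\frac{3}{2}}} = - \frac{227}{1089 + B^{\frac{3}{2}}}$)
$1644902 + u{\left(m \right)} = 1644902 - \frac{227}{1089 + \left(-1632\right)^{\frac{3}{2}}} = 1644902 - \frac{227}{1089 - 6528 i \sqrt{102}}$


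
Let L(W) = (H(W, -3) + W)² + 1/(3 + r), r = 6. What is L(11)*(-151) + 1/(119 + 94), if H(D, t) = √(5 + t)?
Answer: -11878865/639 - 3322*√2 ≈ -23288.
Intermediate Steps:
L(W) = ⅑ + (W + √2)² (L(W) = (√(5 - 3) + W)² + 1/(3 + 6) = (√2 + W)² + 1/9 = (W + √2)² + ⅑ = ⅑ + (W + √2)²)
L(11)*(-151) + 1/(119 + 94) = (⅑ + (11 + √2)²)*(-151) + 1/(119 + 94) = (-151/9 - 151*(11 + √2)²) + 1/213 = -10718/639 - 151*(11 + √2)²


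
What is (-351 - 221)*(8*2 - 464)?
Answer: 256256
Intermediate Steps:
(-351 - 221)*(8*2 - 464) = -572*(16 - 464) = -572*(-448) = 256256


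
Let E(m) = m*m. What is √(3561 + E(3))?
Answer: √3570 ≈ 59.749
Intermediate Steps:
E(m) = m²
√(3561 + E(3)) = √(3561 + 3²) = √(3561 + 9) = √3570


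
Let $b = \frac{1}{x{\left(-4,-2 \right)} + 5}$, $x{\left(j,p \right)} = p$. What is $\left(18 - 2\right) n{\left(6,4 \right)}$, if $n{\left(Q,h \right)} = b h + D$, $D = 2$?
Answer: $\frac{160}{3} \approx 53.333$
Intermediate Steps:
$b = \frac{1}{3}$ ($b = \frac{1}{-2 + 5} = \frac{1}{3} \approx 0.33333$)
$n{\left(Q,h \right)} = 2 + \frac{h}{3}$ ($n{\left(Q,h \right)} = \frac{h}{3} + 2 = 2 + \frac{h}{3}$)
$\left(18 - 2\right) n{\left(6,4 \right)} = \left(18 - 2\right) \left(2 + \frac{1}{3} \cdot 4\right) = 16 \left(2 + \frac{4}{3}\right) = 16 \cdot \frac{10}{3} = \frac{160}{3}$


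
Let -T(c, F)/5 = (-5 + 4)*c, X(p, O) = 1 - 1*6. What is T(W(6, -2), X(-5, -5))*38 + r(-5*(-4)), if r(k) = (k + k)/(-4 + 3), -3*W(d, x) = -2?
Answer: 260/3 ≈ 86.667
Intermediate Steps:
W(d, x) = ⅔ (W(d, x) = -⅓*(-2) = ⅔)
X(p, O) = -5 (X(p, O) = 1 - 6 = -5)
r(k) = -2*k (r(k) = (2*k)/(-1) = (2*k)*(-1) = -2*k)
T(c, F) = 5*c (T(c, F) = -5*(-5 + 4)*c = -(-5)*c = 5*c)
T(W(6, -2), X(-5, -5))*38 + r(-5*(-4)) = (5*(⅔))*38 - (-10)*(-4) = (10/3)*38 - 2*20 = 380/3 - 40 = 260/3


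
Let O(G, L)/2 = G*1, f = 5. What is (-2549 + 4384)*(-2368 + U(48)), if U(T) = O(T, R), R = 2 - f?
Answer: -4169120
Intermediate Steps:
R = -3 (R = 2 - 1*5 = 2 - 5 = -3)
O(G, L) = 2*G (O(G, L) = 2*(G*1) = 2*G)
U(T) = 2*T
(-2549 + 4384)*(-2368 + U(48)) = (-2549 + 4384)*(-2368 + 2*48) = 1835*(-2368 + 96) = 1835*(-2272) = -4169120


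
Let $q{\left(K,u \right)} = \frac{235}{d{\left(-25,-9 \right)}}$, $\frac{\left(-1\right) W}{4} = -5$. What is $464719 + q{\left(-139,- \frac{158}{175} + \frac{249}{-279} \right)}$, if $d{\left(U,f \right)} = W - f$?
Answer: $\frac{13477086}{29} \approx 4.6473 \cdot 10^{5}$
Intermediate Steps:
$W = 20$ ($W = \left(-4\right) \left(-5\right) = 20$)
$d{\left(U,f \right)} = 20 - f$
$q{\left(K,u \right)} = \frac{235}{29}$ ($q{\left(K,u \right)} = \frac{235}{20 - -9} = \frac{235}{20 + 9} = \frac{235}{29}$)
$464719 + q{\left(-139,- \frac{158}{175} + \frac{249}{-279} \right)} = 464719 + \frac{235}{29} = \frac{13477086}{29}$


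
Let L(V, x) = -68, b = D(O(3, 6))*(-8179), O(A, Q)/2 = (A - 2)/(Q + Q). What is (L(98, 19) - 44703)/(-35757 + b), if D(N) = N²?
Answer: 1611756/1295431 ≈ 1.2442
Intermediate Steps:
O(A, Q) = (-2 + A)/Q (O(A, Q) = 2*((A - 2)/(Q + Q)) = 2*((-2 + A)/((2*Q))) = 2*((-2 + A)*(1/(2*Q))) = 2*((-2 + A)/(2*Q)) = (-2 + A)/Q)
b = -8179/36 (b = ((-2 + 3)/6)²*(-8179) = ((⅙)*1)²*(-8179) = (⅙)²*(-8179) = (1/36)*(-8179) = -8179/36 ≈ -227.19)
(L(98, 19) - 44703)/(-35757 + b) = (-68 - 44703)/(-35757 - 8179/36) = -44771/(-1295431/36) = -44771*(-36/1295431) = 1611756/1295431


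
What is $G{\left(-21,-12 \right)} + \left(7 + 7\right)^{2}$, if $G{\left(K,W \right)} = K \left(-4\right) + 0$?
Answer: $280$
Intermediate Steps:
$G{\left(K,W \right)} = - 4 K$ ($G{\left(K,W \right)} = - 4 K + 0 = - 4 K$)
$G{\left(-21,-12 \right)} + \left(7 + 7\right)^{2} = \left(-4\right) \left(-21\right) + \left(7 + 7\right)^{2} = 84 + 14^{2} = 84 + 196 = 280$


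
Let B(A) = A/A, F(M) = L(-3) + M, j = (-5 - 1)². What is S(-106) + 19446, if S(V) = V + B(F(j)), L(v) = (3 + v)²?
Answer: 19341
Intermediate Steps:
j = 36 (j = (-6)² = 36)
F(M) = M (F(M) = (3 - 3)² + M = 0² + M = 0 + M = M)
B(A) = 1
S(V) = 1 + V (S(V) = V + 1 = 1 + V)
S(-106) + 19446 = (1 - 106) + 19446 = -105 + 19446 = 19341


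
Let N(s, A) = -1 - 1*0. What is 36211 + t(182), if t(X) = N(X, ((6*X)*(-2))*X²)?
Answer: 36210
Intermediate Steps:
N(s, A) = -1 (N(s, A) = -1 + 0 = -1)
t(X) = -1
36211 + t(182) = 36211 - 1 = 36210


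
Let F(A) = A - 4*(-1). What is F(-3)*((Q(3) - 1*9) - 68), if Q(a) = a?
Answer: -74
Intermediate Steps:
F(A) = 4 + A (F(A) = A + 4 = 4 + A)
F(-3)*((Q(3) - 1*9) - 68) = (4 - 3)*((3 - 1*9) - 68) = 1*((3 - 9) - 68) = 1*(-6 - 68) = 1*(-74) = -74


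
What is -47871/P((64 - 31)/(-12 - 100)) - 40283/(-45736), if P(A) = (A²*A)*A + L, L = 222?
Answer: -114367841529149879/532570042483256 ≈ -214.75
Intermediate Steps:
P(A) = 222 + A⁴ (P(A) = (A²*A)*A + 222 = A³*A + 222 = A⁴ + 222 = 222 + A⁴)
-47871/P((64 - 31)/(-12 - 100)) - 40283/(-45736) = -47871/(222 + ((64 - 31)/(-12 - 100))⁴) - 40283/(-45736) = -47871/(222 + (33/(-112))⁴) - 40283*(-1/45736) = -47871/(222 + (33*(-1/112))⁴) + 40283/45736 = -47871/(222 + (-33/112)⁴) + 40283/45736 = -47871/(222 + 1185921/157351936) + 40283/45736 = -47871/34933315713/157351936 + 40283/45736 = -47871*157351936/34933315713 + 40283/45736 = -2510864842752/11644438571 + 40283/45736 = -114367841529149879/532570042483256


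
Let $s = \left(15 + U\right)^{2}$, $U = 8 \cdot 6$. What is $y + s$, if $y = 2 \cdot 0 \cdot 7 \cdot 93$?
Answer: $3969$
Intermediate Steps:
$U = 48$
$s = 3969$ ($s = \left(15 + 48\right)^{2} = 63^{2} = 3969$)
$y = 0$ ($y = 0 \cdot 7 \cdot 93 = 0 \cdot 93 = 0$)
$y + s = 0 + 3969 = 3969$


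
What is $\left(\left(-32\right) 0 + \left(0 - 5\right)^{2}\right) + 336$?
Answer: $361$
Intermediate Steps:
$\left(\left(-32\right) 0 + \left(0 - 5\right)^{2}\right) + 336 = \left(0 + \left(-5\right)^{2}\right) + 336 = \left(0 + 25\right) + 336 = 25 + 336 = 361$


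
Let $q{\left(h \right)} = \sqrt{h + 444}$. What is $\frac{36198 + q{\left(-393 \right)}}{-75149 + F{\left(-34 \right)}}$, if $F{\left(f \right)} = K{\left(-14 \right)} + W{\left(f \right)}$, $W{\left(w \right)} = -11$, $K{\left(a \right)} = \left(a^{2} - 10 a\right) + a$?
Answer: $- \frac{6033}{12473} - \frac{\sqrt{51}}{74838} \approx -0.48378$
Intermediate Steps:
$K{\left(a \right)} = a^{2} - 9 a$
$q{\left(h \right)} = \sqrt{444 + h}$
$F{\left(f \right)} = 311$ ($F{\left(f \right)} = - 14 \left(-9 - 14\right) - 11 = \left(-14\right) \left(-23\right) - 11 = 322 - 11 = 311$)
$\frac{36198 + q{\left(-393 \right)}}{-75149 + F{\left(-34 \right)}} = \frac{36198 + \sqrt{444 - 393}}{-75149 + 311} = \frac{36198 + \sqrt{51}}{-74838} = \left(36198 + \sqrt{51}\right) \left(- \frac{1}{74838}\right) = - \frac{6033}{12473} - \frac{\sqrt{51}}{74838}$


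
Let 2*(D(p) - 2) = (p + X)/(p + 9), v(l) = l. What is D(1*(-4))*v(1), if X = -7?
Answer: 9/10 ≈ 0.90000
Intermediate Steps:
D(p) = 2 + (-7 + p)/(2*(9 + p)) (D(p) = 2 + ((p - 7)/(p + 9))/2 = 2 + ((-7 + p)/(9 + p))/2 = 2 + (-7 + p)/(2*(9 + p)))
D(1*(-4))*v(1) = ((29 + 5*(1*(-4)))/(2*(9 + 1*(-4))))*1 = ((29 + 5*(-4))/(2*(9 - 4)))*1 = ((½)*(29 - 20)/5)*1 = ((½)*(⅕)*9)*1 = (9/10)*1 = 9/10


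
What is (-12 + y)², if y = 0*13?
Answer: 144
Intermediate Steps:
y = 0
(-12 + y)² = (-12 + 0)² = (-12)² = 144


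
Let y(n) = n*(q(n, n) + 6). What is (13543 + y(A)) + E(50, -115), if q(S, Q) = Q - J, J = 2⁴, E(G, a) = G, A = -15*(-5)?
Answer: 18468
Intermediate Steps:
A = 75
J = 16
q(S, Q) = -16 + Q (q(S, Q) = Q - 1*16 = Q - 16 = -16 + Q)
y(n) = n*(-10 + n) (y(n) = n*((-16 + n) + 6) = n*(-10 + n))
(13543 + y(A)) + E(50, -115) = (13543 + 75*(-10 + 75)) + 50 = (13543 + 75*65) + 50 = (13543 + 4875) + 50 = 18418 + 50 = 18468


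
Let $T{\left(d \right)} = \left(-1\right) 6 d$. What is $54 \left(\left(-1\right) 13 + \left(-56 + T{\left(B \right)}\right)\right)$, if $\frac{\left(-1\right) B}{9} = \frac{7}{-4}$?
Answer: $-8829$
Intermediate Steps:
$B = \frac{63}{4}$ ($B = - 9 \frac{7}{-4} = - 9 \cdot 7 \left(- \frac{1}{4}\right) = \left(-9\right) \left(- \frac{7}{4}\right) = \frac{63}{4} \approx 15.75$)
$T{\left(d \right)} = - 6 d$
$54 \left(\left(-1\right) 13 + \left(-56 + T{\left(B \right)}\right)\right) = 54 \left(\left(-1\right) 13 - \frac{301}{2}\right) = 54 \left(-13 - \frac{301}{2}\right) = 54 \left(- \frac{327}{2}\right) = -8829$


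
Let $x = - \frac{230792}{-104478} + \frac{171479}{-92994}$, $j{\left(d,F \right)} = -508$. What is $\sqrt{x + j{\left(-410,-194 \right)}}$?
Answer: $\frac{i \sqrt{1222308176135406910}}{49069834} \approx 22.531 i$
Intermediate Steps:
$x = \frac{17911557}{49069834}$ ($x = \left(-230792\right) \left(- \frac{1}{104478}\right) + 171479 \left(- \frac{1}{92994}\right) = \frac{115396}{52239} - \frac{15589}{8454} = \frac{17911557}{49069834} \approx 0.36502$)
$\sqrt{x + j{\left(-410,-194 \right)}} = \sqrt{\frac{17911557}{49069834} - 508} = \sqrt{- \frac{24909564115}{49069834}} = \frac{i \sqrt{1222308176135406910}}{49069834}$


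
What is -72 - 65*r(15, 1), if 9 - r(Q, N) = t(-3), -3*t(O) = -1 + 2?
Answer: -2036/3 ≈ -678.67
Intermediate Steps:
t(O) = -⅓ (t(O) = -(-1 + 2)/3 = -⅓*1 = -⅓)
r(Q, N) = 28/3 (r(Q, N) = 9 - 1*(-⅓) = 9 + ⅓ = 28/3)
-72 - 65*r(15, 1) = -72 - 65*28/3 = -72 - 1820/3 = -2036/3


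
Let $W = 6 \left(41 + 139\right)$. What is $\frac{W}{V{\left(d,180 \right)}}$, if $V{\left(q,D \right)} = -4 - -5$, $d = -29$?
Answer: $1080$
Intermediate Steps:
$W = 1080$ ($W = 6 \cdot 180 = 1080$)
$V{\left(q,D \right)} = 1$ ($V{\left(q,D \right)} = -4 + 5 = 1$)
$\frac{W}{V{\left(d,180 \right)}} = \frac{1080}{1} = 1080 \cdot 1 = 1080$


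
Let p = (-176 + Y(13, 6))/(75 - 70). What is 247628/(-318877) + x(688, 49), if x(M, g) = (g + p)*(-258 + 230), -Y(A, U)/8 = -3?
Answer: -831593848/1594385 ≈ -521.58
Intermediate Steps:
Y(A, U) = 24 (Y(A, U) = -8*(-3) = 24)
p = -152/5 (p = (-176 + 24)/(75 - 70) = -152/5 ≈ -30.400)
x(M, g) = 4256/5 - 28*g (x(M, g) = (g - 152/5)*(-258 + 230) = (-152/5 + g)*(-28) = 4256/5 - 28*g)
247628/(-318877) + x(688, 49) = 247628/(-318877) + (4256/5 - 28*49) = 247628*(-1/318877) + (4256/5 - 1372) = -247628/318877 - 2604/5 = -831593848/1594385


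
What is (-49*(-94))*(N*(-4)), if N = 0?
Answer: 0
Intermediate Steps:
(-49*(-94))*(N*(-4)) = (-49*(-94))*(0*(-4)) = 4606*0 = 0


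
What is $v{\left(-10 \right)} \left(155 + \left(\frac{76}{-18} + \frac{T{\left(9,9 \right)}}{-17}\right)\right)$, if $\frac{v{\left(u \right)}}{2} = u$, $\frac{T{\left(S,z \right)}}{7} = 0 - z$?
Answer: $- \frac{472720}{153} \approx -3089.7$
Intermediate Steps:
$T{\left(S,z \right)} = - 7 z$ ($T{\left(S,z \right)} = 7 \left(0 - z\right) = 7 \left(- z\right) = - 7 z$)
$v{\left(u \right)} = 2 u$
$v{\left(-10 \right)} \left(155 + \left(\frac{76}{-18} + \frac{T{\left(9,9 \right)}}{-17}\right)\right) = 2 \left(-10\right) \left(155 + \left(\frac{76}{-18} + \frac{\left(-7\right) 9}{-17}\right)\right) = - 20 \left(155 + \left(76 \left(- \frac{1}{18}\right) - - \frac{63}{17}\right)\right) = - 20 \left(155 + \left(- \frac{38}{9} + \frac{63}{17}\right)\right) = - 20 \left(155 - \frac{79}{153}\right) = \left(-20\right) \frac{23636}{153} = - \frac{472720}{153}$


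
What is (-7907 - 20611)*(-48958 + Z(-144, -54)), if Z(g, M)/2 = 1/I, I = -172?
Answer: 60035936751/43 ≈ 1.3962e+9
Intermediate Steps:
Z(g, M) = -1/86 (Z(g, M) = 2/(-172) = 2*(-1/172) = -1/86)
(-7907 - 20611)*(-48958 + Z(-144, -54)) = (-7907 - 20611)*(-48958 - 1/86) = -28518*(-4210389/86) = 60035936751/43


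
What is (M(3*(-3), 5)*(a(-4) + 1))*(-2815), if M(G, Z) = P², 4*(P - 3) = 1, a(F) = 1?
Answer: -475735/8 ≈ -59467.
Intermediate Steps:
P = 13/4 (P = 3 + (¼)*1 = 3 + ¼ = 13/4 ≈ 3.2500)
M(G, Z) = 169/16 (M(G, Z) = (13/4)² = 169/16)
(M(3*(-3), 5)*(a(-4) + 1))*(-2815) = (169*(1 + 1)/16)*(-2815) = ((169/16)*2)*(-2815) = (169/8)*(-2815) = -475735/8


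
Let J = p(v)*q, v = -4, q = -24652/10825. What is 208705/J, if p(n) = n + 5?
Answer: -2259231625/24652 ≈ -91645.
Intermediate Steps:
q = -24652/10825 (q = -24652*1/10825 = -24652/10825 ≈ -2.2773)
p(n) = 5 + n
J = -24652/10825 (J = (5 - 4)*(-24652/10825) = 1*(-24652/10825) = -24652/10825 ≈ -2.2773)
208705/J = 208705/(-24652/10825) = 208705*(-10825/24652) = -2259231625/24652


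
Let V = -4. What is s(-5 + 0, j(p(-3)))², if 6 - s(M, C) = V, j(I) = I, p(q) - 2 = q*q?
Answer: 100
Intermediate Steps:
p(q) = 2 + q² (p(q) = 2 + q*q = 2 + q²)
s(M, C) = 10 (s(M, C) = 6 - 1*(-4) = 6 + 4 = 10)
s(-5 + 0, j(p(-3)))² = 10² = 100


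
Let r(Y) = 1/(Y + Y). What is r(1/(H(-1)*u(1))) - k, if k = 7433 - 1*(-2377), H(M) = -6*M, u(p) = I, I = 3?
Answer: -9801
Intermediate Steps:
u(p) = 3
r(Y) = 1/(2*Y)
k = 9810 (k = 7433 + 2377 = 9810)
r(1/(H(-1)*u(1))) - k = 1/(2*(1/(-6*(-1)*3))) - 1*9810 = 1/(2*(1/(6*3))) - 9810 = 1/(2*(1/18)) - 9810 = (1/2)*18 - 9810 = 9 - 9810 = -9801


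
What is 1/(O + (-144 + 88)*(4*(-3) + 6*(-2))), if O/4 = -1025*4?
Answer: -1/15056 ≈ -6.6419e-5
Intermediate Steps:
O = -16400 (O = 4*(-1025*4) = 4*(-4100) = -16400)
1/(O + (-144 + 88)*(4*(-3) + 6*(-2))) = 1/(-16400 + (-144 + 88)*(4*(-3) + 6*(-2))) = 1/(-16400 - 56*(-12 - 12)) = 1/(-16400 - 56*(-24)) = 1/(-16400 + 1344) = 1/(-15056) = -1/15056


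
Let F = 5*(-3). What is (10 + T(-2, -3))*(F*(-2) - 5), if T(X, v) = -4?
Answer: 150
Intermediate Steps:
F = -15
(10 + T(-2, -3))*(F*(-2) - 5) = (10 - 4)*(-15*(-2) - 5) = 6*(30 - 5) = 6*25 = 150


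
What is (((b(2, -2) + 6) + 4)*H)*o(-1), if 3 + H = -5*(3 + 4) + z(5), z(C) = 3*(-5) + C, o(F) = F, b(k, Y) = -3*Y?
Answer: 768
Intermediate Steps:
z(C) = -15 + C
H = -48 (H = -3 + (-5*(3 + 4) + (-15 + 5)) = -3 + (-5*7 - 10) = -3 + (-35 - 10) = -3 - 45 = -48)
(((b(2, -2) + 6) + 4)*H)*o(-1) = (((-3*(-2) + 6) + 4)*(-48))*(-1) = (((6 + 6) + 4)*(-48))*(-1) = ((12 + 4)*(-48))*(-1) = (16*(-48))*(-1) = -768*(-1) = 768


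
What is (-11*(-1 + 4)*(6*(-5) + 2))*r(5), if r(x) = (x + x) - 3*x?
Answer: -4620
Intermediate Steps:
r(x) = -x (r(x) = 2*x - 3*x = -x)
(-11*(-1 + 4)*(6*(-5) + 2))*r(5) = (-11*(-1 + 4)*(6*(-5) + 2))*(-1*5) = -33*(-30 + 2)*(-5) = -33*(-28)*(-5) = -11*(-84)*(-5) = 924*(-5) = -4620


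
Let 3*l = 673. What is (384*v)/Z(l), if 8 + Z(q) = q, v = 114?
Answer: 131328/649 ≈ 202.35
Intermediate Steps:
l = 673/3 (l = (1/3)*673 = 673/3 ≈ 224.33)
Z(q) = -8 + q
(384*v)/Z(l) = (384*114)/(-8 + 673/3) = 43776/(649/3) = 43776*(3/649) = 131328/649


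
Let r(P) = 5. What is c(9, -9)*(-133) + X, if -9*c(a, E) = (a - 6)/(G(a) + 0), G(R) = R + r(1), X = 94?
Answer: 583/6 ≈ 97.167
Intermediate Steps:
G(R) = 5 + R (G(R) = R + 5 = 5 + R)
c(a, E) = -(-6 + a)/(9*(5 + a)) (c(a, E) = -(a - 6)/(9*((5 + a) + 0)) = -(-6 + a)/(9*(5 + a)))
c(9, -9)*(-133) + X = ((6 - 1*9)/(9*(5 + 9)))*(-133) + 94 = ((⅑)*(6 - 9)/14)*(-133) + 94 = ((⅑)*(1/14)*(-3))*(-133) + 94 = -1/42*(-133) + 94 = 19/6 + 94 = 583/6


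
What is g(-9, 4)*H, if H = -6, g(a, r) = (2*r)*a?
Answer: 432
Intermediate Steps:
g(a, r) = 2*a*r
g(-9, 4)*H = (2*(-9)*4)*(-6) = -72*(-6) = 432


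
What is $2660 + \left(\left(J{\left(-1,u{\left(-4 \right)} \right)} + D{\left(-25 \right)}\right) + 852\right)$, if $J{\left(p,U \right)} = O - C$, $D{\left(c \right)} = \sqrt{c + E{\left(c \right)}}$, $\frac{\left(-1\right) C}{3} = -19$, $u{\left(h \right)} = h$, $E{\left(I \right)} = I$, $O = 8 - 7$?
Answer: $3456 + 5 i \sqrt{2} \approx 3456.0 + 7.0711 i$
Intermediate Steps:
$O = 1$ ($O = 8 - 7 = 1$)
$C = 57$ ($C = \left(-3\right) \left(-19\right) = 57$)
$D{\left(c \right)} = \sqrt{2} \sqrt{c}$ ($D{\left(c \right)} = \sqrt{c + c} = \sqrt{2 c} = \sqrt{2} \sqrt{c}$)
$J{\left(p,U \right)} = -56$ ($J{\left(p,U \right)} = 1 - 57 = -56$)
$2660 + \left(\left(J{\left(-1,u{\left(-4 \right)} \right)} + D{\left(-25 \right)}\right) + 852\right) = 2660 + \left(\left(-56 + \sqrt{2} \sqrt{-25}\right) + 852\right) = 2660 + \left(\left(-56 + \sqrt{2} \cdot 5 i\right) + 852\right) = 2660 + \left(\left(-56 + 5 i \sqrt{2}\right) + 852\right) = 2660 + \left(796 + 5 i \sqrt{2}\right) = 3456 + 5 i \sqrt{2}$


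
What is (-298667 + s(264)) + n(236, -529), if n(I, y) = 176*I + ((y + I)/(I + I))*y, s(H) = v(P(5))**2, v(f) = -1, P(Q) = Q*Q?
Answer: -121210363/472 ≈ -2.5680e+5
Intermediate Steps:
P(Q) = Q**2
s(H) = 1 (s(H) = (-1)**2 = 1)
n(I, y) = 176*I + y*(I + y)/(2*I) (n(I, y) = 176*I + ((I + y)/((2*I)))*y = 176*I + ((I + y)*(1/(2*I)))*y = 176*I + ((I + y)/(2*I))*y = 176*I + y*(I + y)/(2*I))
(-298667 + s(264)) + n(236, -529) = (-298667 + 1) + (1/2)*((-529)**2 + 236*(-529 + 352*236))/236 = -298666 + (1/2)*(1/236)*(279841 + 236*(-529 + 83072)) = -298666 + (1/2)*(1/236)*(279841 + 236*82543) = -298666 + (1/2)*(1/236)*(279841 + 19480148) = -298666 + (1/2)*(1/236)*19759989 = -298666 + 19759989/472 = -121210363/472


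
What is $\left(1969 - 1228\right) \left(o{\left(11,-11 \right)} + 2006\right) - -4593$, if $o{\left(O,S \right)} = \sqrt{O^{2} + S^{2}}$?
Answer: $1491039 + 8151 \sqrt{2} \approx 1.5026 \cdot 10^{6}$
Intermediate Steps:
$\left(1969 - 1228\right) \left(o{\left(11,-11 \right)} + 2006\right) - -4593 = \left(1969 - 1228\right) \left(\sqrt{11^{2} + \left(-11\right)^{2}} + 2006\right) - -4593 = 741 \left(\sqrt{121 + 121} + 2006\right) + 4593 = 741 \left(\sqrt{242} + 2006\right) + 4593 = 741 \left(11 \sqrt{2} + 2006\right) + 4593 = 741 \left(2006 + 11 \sqrt{2}\right) + 4593 = \left(1486446 + 8151 \sqrt{2}\right) + 4593 = 1491039 + 8151 \sqrt{2}$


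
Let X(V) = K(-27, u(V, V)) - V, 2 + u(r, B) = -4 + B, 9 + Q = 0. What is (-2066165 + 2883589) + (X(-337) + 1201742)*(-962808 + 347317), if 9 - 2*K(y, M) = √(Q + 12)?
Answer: -1479741516149/2 + 615491*√3/2 ≈ -7.3987e+11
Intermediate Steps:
Q = -9 (Q = -9 + 0 = -9)
u(r, B) = -6 + B (u(r, B) = -2 + (-4 + B) = -6 + B)
K(y, M) = 9/2 - √3/2 (K(y, M) = 9/2 - √(-9 + 12)/2 = 9/2 - √3/2)
X(V) = 9/2 - V - √3/2 (X(V) = (9/2 - √3/2) - V = 9/2 - V - √3/2)
(-2066165 + 2883589) + (X(-337) + 1201742)*(-962808 + 347317) = (-2066165 + 2883589) + ((9/2 - 1*(-337) - √3/2) + 1201742)*(-962808 + 347317) = 817424 + ((9/2 + 337 - √3/2) + 1201742)*(-615491) = 817424 + ((683/2 - √3/2) + 1201742)*(-615491) = 817424 + (2404167/2 - √3/2)*(-615491) = 817424 + (-1479743150997/2 + 615491*√3/2) = -1479741516149/2 + 615491*√3/2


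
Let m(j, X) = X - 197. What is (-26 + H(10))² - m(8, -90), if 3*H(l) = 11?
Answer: 7072/9 ≈ 785.78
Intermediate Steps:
H(l) = 11/3 (H(l) = (⅓)*11 = 11/3)
m(j, X) = -197 + X
(-26 + H(10))² - m(8, -90) = (-26 + 11/3)² - (-197 - 90) = (-67/3)² - 1*(-287) = 4489/9 + 287 = 7072/9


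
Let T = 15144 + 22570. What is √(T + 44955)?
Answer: 19*√229 ≈ 287.52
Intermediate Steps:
T = 37714
√(T + 44955) = √(37714 + 44955) = √82669 = 19*√229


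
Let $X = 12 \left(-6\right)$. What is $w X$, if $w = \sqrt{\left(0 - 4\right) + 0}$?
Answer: $- 144 i \approx - 144.0 i$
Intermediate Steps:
$X = -72$
$w = 2 i$ ($w = \sqrt{\left(0 - 4\right) + 0} = \sqrt{-4 + 0} = \sqrt{-4} = 2 i \approx 2.0 i$)
$w X = 2 i \left(-72\right) = - 144 i$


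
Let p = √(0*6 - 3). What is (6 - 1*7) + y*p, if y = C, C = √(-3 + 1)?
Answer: -1 - √6 ≈ -3.4495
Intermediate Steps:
p = I*√3 (p = √(0 - 3) = √(-3) = I*√3 ≈ 1.732*I)
C = I*√2 (C = √(-2) = I*√2 ≈ 1.4142*I)
y = I*√2 ≈ 1.4142*I
(6 - 1*7) + y*p = (6 - 1*7) + (I*√2)*(I*√3) = (6 - 7) - √6 = -1 - √6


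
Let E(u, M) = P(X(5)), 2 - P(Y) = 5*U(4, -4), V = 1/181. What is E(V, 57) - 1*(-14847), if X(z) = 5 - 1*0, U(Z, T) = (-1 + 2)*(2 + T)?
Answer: 14859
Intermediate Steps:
U(Z, T) = 2 + T (U(Z, T) = 1*(2 + T) = 2 + T)
V = 1/181 ≈ 0.0055249
X(z) = 5 (X(z) = 5 + 0 = 5)
P(Y) = 12 (P(Y) = 2 - 5*(2 - 4) = 2 - 5*(-2) = 2 - 1*(-10) = 2 + 10 = 12)
E(u, M) = 12
E(V, 57) - 1*(-14847) = 12 - 1*(-14847) = 12 + 14847 = 14859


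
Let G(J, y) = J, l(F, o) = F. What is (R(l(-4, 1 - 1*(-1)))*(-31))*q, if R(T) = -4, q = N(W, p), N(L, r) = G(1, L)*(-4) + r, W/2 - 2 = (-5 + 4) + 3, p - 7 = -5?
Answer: -248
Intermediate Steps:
p = 2 (p = 7 - 5 = 2)
W = 8 (W = 4 + 2*((-5 + 4) + 3) = 4 + 2*(-1 + 3) = 4 + 2*2 = 4 + 4 = 8)
N(L, r) = -4 + r (N(L, r) = 1*(-4) + r = -4 + r)
q = -2 (q = -4 + 2 = -2)
(R(l(-4, 1 - 1*(-1)))*(-31))*q = -4*(-31)*(-2) = 124*(-2) = -248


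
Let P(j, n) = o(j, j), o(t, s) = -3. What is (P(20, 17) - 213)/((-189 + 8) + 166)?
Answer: 72/5 ≈ 14.400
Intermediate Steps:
P(j, n) = -3
(P(20, 17) - 213)/((-189 + 8) + 166) = (-3 - 213)/((-189 + 8) + 166) = -216/(-181 + 166) = -216/(-15) = -216*(-1/15) = 72/5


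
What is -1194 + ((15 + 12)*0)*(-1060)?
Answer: -1194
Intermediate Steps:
-1194 + ((15 + 12)*0)*(-1060) = -1194 + (27*0)*(-1060) = -1194 + 0*(-1060) = -1194 + 0 = -1194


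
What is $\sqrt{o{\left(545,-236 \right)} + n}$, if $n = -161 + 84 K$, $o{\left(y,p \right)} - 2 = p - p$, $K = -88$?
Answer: $3 i \sqrt{839} \approx 86.896 i$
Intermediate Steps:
$o{\left(y,p \right)} = 2$ ($o{\left(y,p \right)} = 2 + \left(p - p\right) = 2 + 0 = 2$)
$n = -7553$ ($n = -161 + 84 \left(-88\right) = -161 - 7392 = -7553$)
$\sqrt{o{\left(545,-236 \right)} + n} = \sqrt{2 - 7553} = \sqrt{-7551} = 3 i \sqrt{839}$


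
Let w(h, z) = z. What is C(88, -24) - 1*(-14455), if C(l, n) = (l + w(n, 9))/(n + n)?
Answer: 693743/48 ≈ 14453.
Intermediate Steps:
C(l, n) = (9 + l)/(2*n) (C(l, n) = (l + 9)/(n + n) = (9 + l)/((2*n)) = (9 + l)*(1/(2*n)) = (9 + l)/(2*n))
C(88, -24) - 1*(-14455) = (½)*(9 + 88)/(-24) - 1*(-14455) = (½)*(-1/24)*97 + 14455 = -97/48 + 14455 = 693743/48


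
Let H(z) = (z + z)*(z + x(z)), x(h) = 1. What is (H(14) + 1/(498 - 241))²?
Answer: 11651259481/66049 ≈ 1.7640e+5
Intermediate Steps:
H(z) = 2*z*(1 + z) (H(z) = (z + z)*(z + 1) = (2*z)*(1 + z) = 2*z*(1 + z))
(H(14) + 1/(498 - 241))² = (2*14*(1 + 14) + 1/(498 - 241))² = (2*14*15 + 1/257)² = (420 + 1/257)² = (107941/257)² = 11651259481/66049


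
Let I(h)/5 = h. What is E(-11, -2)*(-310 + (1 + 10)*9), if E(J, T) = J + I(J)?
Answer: 13926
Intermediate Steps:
I(h) = 5*h
E(J, T) = 6*J (E(J, T) = J + 5*J = 6*J)
E(-11, -2)*(-310 + (1 + 10)*9) = (6*(-11))*(-310 + (1 + 10)*9) = -66*(-310 + 11*9) = -66*(-310 + 99) = -66*(-211) = 13926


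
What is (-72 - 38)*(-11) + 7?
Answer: 1217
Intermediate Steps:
(-72 - 38)*(-11) + 7 = -110*(-11) + 7 = 1210 + 7 = 1217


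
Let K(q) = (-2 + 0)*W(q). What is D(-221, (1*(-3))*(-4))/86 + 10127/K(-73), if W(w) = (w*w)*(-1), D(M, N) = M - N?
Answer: -403098/229147 ≈ -1.7591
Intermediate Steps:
W(w) = -w² (W(w) = w²*(-1) = -w²)
K(q) = 2*q² (K(q) = (-2 + 0)*(-q²) = -(-2)*q² = 2*q²)
D(-221, (1*(-3))*(-4))/86 + 10127/K(-73) = (-221 - 1*(-3)*(-4))/86 + 10127/((2*(-73)²)) = (-221 - (-3)*(-4))*(1/86) + 10127/((2*5329)) = (-221 - 1*12)*(1/86) + 10127/10658 = (-221 - 12)*(1/86) + 10127*(1/10658) = -233*1/86 + 10127/10658 = -233/86 + 10127/10658 = -403098/229147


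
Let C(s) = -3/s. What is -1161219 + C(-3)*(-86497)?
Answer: -1247716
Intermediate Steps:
-1161219 + C(-3)*(-86497) = -1161219 - 3/(-3)*(-86497) = -1161219 - 3*(-⅓)*(-86497) = -1161219 + 1*(-86497) = -1161219 - 86497 = -1247716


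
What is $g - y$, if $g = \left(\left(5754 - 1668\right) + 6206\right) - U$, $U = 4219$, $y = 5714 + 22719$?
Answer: $-22360$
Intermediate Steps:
$y = 28433$
$g = 6073$ ($g = \left(\left(5754 - 1668\right) + 6206\right) - 4219 = \left(4086 + 6206\right) - 4219 = 10292 - 4219 = 6073$)
$g - y = 6073 - 28433 = -22360$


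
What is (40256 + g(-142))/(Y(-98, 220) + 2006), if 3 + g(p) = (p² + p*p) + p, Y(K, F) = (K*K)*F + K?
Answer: 80439/2114788 ≈ 0.038036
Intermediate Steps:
Y(K, F) = K + F*K² (Y(K, F) = K²*F + K = F*K² + K = K + F*K²)
g(p) = -3 + p + 2*p² (g(p) = -3 + ((p² + p*p) + p) = -3 + ((p² + p²) + p) = -3 + (2*p² + p) = -3 + (p + 2*p²) = -3 + p + 2*p²)
(40256 + g(-142))/(Y(-98, 220) + 2006) = (40256 + (-3 - 142 + 2*(-142)²))/(-98*(1 + 220*(-98)) + 2006) = (40256 + (-3 - 142 + 2*20164))/(-98*(1 - 21560) + 2006) = (40256 + (-3 - 142 + 40328))/(-98*(-21559) + 2006) = (40256 + 40183)/(2112782 + 2006) = 80439/2114788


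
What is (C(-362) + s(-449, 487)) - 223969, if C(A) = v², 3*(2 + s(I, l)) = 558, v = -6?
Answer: -223749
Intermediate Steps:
s(I, l) = 184 (s(I, l) = -2 + (⅓)*558 = -2 + 186 = 184)
C(A) = 36 (C(A) = (-6)² = 36)
(C(-362) + s(-449, 487)) - 223969 = (36 + 184) - 223969 = 220 - 223969 = -223749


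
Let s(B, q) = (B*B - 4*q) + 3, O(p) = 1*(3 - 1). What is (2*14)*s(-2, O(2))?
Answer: -28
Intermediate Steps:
O(p) = 2 (O(p) = 1*2 = 2)
s(B, q) = 3 + B² - 4*q (s(B, q) = (B² - 4*q) + 3 = 3 + B² - 4*q)
(2*14)*s(-2, O(2)) = (2*14)*(3 + (-2)² - 4*2) = 28*(3 + 4 - 8) = 28*(-1) = -28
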